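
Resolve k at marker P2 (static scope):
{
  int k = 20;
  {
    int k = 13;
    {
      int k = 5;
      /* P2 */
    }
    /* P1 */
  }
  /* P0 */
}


k declared in the same block as P2
k = 5


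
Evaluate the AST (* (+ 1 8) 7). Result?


Evaluate inner: (+ 1 8) = 9
Evaluate root: (* 9 7) = 63
Result: 63


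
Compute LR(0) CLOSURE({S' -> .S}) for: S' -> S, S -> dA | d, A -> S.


Start: S' -> .S
For each item with dot before a nonterminal B, add B -> .γ for every B-production
Closure: [S' -> .S, S -> .dA, S -> .d]


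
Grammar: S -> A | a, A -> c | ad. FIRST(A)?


Per alternative of A: FIRST(c) = {c}; FIRST(ad) = {a}
FIRST(A) = {a, c}


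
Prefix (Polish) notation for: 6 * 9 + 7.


left-to-right (same/higher precedence on left): tree is (+ (* 6 9) 7)
Prefix: + * 6 9 7


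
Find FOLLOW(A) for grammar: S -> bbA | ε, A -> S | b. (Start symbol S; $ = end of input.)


$ ∈ FOLLOW(S). For each A -> αBβ: add FIRST(β)\{ε} to FOLLOW(B); if β nullable, add FOLLOW(A).
FOLLOW(A) = {$}


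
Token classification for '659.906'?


Pattern: digits with a decimal point
Type: FLOAT_LITERAL


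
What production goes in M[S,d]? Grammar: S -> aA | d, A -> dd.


For [S, d]: 'd' ∈ FIRST(d)
Entry: S -> d


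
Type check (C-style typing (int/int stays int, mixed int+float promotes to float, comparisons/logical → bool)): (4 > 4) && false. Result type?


Operand types: bool && bool
Rule: logical operators take bool operands and yield bool
Result type: bool


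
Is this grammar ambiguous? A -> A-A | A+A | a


'a-a+a' has two parse trees (no precedence encoded between - and +)
Ambiguous


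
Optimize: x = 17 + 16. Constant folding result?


17 + 16 = 33 at compile time
Optimized: x = 33


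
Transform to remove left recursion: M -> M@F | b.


Left-recursive alternatives: M@F; non-recursive: b
Introduce M': M -> bM', M' -> @FM' | ε


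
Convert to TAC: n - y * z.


Break into single-operator statements:
t1 = y * z
t2 = n - t1


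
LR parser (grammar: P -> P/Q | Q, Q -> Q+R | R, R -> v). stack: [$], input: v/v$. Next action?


no handle on stack; shift 'v'
Action: shift


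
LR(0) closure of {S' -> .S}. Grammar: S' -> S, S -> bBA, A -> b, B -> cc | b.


Start: S' -> .S
For each item with dot before a nonterminal B, add B -> .γ for every B-production
Closure: [S' -> .S, S -> .bBA]


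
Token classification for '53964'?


Pattern: digits only
Type: INTEGER_LITERAL


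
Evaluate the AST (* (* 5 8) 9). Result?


Evaluate inner: (* 5 8) = 40
Evaluate root: (* 40 9) = 360
Result: 360


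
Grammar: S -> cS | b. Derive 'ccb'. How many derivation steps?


Derivation: S => cS => ccS => ccb
Steps: 3


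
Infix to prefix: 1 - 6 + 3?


left-to-right (same/higher precedence on left): tree is (+ (- 1 6) 3)
Prefix: + - 1 6 3


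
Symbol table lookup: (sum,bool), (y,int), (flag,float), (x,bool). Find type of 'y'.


Lookup 'y' → type int


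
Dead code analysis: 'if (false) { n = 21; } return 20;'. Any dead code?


condition is constant false, so the whole block is unreachable
Dead: 'if (false) { n = 21; }'


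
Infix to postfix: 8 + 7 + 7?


Left to right (same or higher precedence on left)
Postfix: 8 7 + 7 +


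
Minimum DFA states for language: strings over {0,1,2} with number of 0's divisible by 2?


Track (count of 0) mod 2: states 0..1, accept at 0
Minimal DFA: 2 states


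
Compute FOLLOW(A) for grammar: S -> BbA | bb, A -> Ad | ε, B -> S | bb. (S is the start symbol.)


$ ∈ FOLLOW(S). For each A -> αBβ: add FIRST(β)\{ε} to FOLLOW(B); if β nullable, add FOLLOW(A).
FOLLOW(A) = {$, b, d}


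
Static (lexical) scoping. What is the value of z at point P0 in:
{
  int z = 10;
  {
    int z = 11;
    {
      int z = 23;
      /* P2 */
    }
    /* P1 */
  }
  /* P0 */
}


z declared in the same block as P0
z = 10


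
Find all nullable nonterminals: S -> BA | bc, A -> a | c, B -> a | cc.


A nonterminal is nullable iff some alternative derives ε (directly, or every symbol in it is nullable)
Nullable: {}


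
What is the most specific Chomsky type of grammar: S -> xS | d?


Right-linear: every RHS is a terminal or a terminal followed by one nonterminal
Classification: Type 3 (Regular)


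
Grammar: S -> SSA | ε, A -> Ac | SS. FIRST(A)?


Per alternative of A: FIRST(Ac) = {c}; FIRST(SS) = {c, ε}
FIRST(A) = {c, ε}


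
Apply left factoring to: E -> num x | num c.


Common prefix: 'num'
Factored: E -> num E', E' -> x | c


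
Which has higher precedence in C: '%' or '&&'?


'%' is multiplicative (level 10); '&&' is logical AND (level 2)
Higher level binds tighter
'%' has higher precedence than '&&'


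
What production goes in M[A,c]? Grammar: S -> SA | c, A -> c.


For [A, c]: 'c' ∈ FIRST(c)
Entry: A -> c


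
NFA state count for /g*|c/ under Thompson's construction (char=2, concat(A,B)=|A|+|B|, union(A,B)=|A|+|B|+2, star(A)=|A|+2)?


Syntax tree has 2 char leaf(s), 1 union(s), 1 star(s)
chars contribute 2×2 = 4; each union adds +2; each star adds +2
Total: 4 + 2 + 2 = 8 states


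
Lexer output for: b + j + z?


Scan left to right, longest-match per lexeme
Tokens: ID(b), OP(+), ID(j), OP(+), ID(z)


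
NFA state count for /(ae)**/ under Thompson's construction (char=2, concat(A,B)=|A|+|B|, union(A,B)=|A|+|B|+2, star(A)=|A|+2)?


Syntax tree has 2 char leaf(s), 0 union(s), 2 star(s)
chars contribute 2×2 = 4; each union adds +2; each star adds +2
Total: 4 + 0 + 4 = 8 states


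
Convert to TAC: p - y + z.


Break into single-operator statements:
t1 = p - y
t2 = t1 + z


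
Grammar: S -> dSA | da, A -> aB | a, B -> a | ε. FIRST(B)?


Per alternative of B: FIRST(a) = {a}; FIRST(ε) = {ε}
FIRST(B) = {a, ε}


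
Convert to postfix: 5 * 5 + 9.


Left to right (same or higher precedence on left)
Postfix: 5 5 * 9 +


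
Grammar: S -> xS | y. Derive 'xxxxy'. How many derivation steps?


Derivation: S => xS => xxS => xxxS => xxxxS => xxxxy
Steps: 5


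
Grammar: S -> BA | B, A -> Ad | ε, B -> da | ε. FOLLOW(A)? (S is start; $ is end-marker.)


$ ∈ FOLLOW(S). For each A -> αBβ: add FIRST(β)\{ε} to FOLLOW(B); if β nullable, add FOLLOW(A).
FOLLOW(A) = {$, d}


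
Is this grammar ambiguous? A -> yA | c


right-linear, alternatives start with distinct terminals 'y' vs 'c': unique leftmost derivation
Unambiguous


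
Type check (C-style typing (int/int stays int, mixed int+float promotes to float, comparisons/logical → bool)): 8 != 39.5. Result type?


Operand types: int != float
Rule: comparison yields bool
Result type: bool


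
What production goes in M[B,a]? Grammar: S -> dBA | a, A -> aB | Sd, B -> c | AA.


For [B, a]: 'a' ∈ FIRST(AA)
Entry: B -> AA


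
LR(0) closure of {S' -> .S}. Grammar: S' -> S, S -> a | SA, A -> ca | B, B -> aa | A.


Start: S' -> .S
For each item with dot before a nonterminal B, add B -> .γ for every B-production
Closure: [S' -> .S, S -> .a, S -> .SA]


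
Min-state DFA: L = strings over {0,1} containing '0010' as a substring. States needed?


KMP-style automaton: 4 progress states + 1 absorbing accept = 5
Minimal DFA: 5 states


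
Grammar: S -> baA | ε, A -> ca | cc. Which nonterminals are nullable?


A nonterminal is nullable iff some alternative derives ε (directly, or every symbol in it is nullable)
Nullable: {S}


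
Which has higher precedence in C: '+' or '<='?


'+' is additive (level 9); '<=' is relational (level 7)
Higher level binds tighter
'+' has higher precedence than '<='


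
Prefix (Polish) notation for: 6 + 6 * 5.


'*' binds tighter: tree is (+ 6 (* 6 5))
Prefix: + 6 * 6 5


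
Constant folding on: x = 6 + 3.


6 + 3 = 9 at compile time
Optimized: x = 9


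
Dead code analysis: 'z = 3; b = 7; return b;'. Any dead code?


z is assigned but never read
Dead: 'z = 3'


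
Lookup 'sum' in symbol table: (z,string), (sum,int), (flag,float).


Lookup 'sum' → type int


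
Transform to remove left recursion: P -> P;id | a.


Left-recursive alternatives: P;id; non-recursive: a
Introduce P': P -> aP', P' -> ;idP' | ε


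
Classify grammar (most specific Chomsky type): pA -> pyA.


LHS has context (more than one symbol) and |LHS| ≤ |RHS|
Classification: Type 1 (Context-Sensitive)


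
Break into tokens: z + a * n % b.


Scan left to right, longest-match per lexeme
Tokens: ID(z), OP(+), ID(a), OP(*), ID(n), OP(%), ID(b)


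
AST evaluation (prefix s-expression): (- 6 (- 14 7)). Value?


Evaluate inner: (- 14 7) = 7
Evaluate root: (- 6 7) = -1
Result: -1


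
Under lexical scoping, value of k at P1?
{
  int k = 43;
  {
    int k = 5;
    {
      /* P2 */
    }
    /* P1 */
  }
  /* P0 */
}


k declared in the same block as P1
k = 5


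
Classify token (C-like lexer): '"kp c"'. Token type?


Pattern: double-quoted sequence
Type: STRING_LITERAL


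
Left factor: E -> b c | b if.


Common prefix: 'b'
Factored: E -> b E', E' -> c | if


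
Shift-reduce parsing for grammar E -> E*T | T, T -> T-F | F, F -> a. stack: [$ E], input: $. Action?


start symbol E on stack, input exhausted
Action: accept


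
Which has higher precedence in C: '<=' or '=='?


'<=' is relational (level 7); '==' is equality (level 6)
Higher level binds tighter
'<=' has higher precedence than '=='


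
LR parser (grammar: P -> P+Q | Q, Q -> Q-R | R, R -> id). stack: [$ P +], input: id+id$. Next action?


no handle ('P+' is not any RHS); shift 'id'
Action: shift


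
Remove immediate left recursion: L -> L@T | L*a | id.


Left-recursive alternatives: L@T, L*a; non-recursive: id
Introduce L': L -> idL', L' -> @TL' | *aL' | ε


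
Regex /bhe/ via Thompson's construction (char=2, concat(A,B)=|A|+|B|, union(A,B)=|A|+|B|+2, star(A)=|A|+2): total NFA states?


Syntax tree has 3 char leaf(s), 0 union(s), 0 star(s)
chars contribute 3×2 = 6; each union adds +2; each star adds +2
Total: 6 + 0 + 0 = 6 states


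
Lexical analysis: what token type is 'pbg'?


Pattern: letter/underscore followed by alphanumerics, not a keyword
Type: IDENTIFIER


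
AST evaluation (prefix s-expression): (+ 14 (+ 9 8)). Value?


Evaluate inner: (+ 9 8) = 17
Evaluate root: (+ 14 17) = 31
Result: 31


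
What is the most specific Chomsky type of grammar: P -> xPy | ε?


Single nonterminal LHS, but x^n y^n is not regular
Classification: Type 2 (Context-Free)


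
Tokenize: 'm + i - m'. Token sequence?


Scan left to right, longest-match per lexeme
Tokens: ID(m), OP(+), ID(i), OP(-), ID(m)


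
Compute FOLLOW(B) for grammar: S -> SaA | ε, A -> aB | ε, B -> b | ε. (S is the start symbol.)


$ ∈ FOLLOW(S). For each A -> αBβ: add FIRST(β)\{ε} to FOLLOW(B); if β nullable, add FOLLOW(A).
FOLLOW(B) = {$, a}


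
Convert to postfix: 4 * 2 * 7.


Left to right (same or higher precedence on left)
Postfix: 4 2 * 7 *


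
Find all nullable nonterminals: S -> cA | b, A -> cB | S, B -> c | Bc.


A nonterminal is nullable iff some alternative derives ε (directly, or every symbol in it is nullable)
Nullable: {}


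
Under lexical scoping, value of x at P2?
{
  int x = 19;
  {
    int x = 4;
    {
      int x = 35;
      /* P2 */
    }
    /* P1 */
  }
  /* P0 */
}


x declared in the same block as P2
x = 35


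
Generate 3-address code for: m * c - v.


Break into single-operator statements:
t1 = m * c
t2 = t1 - v


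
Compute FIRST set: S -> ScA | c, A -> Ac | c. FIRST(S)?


Per alternative of S: FIRST(ScA) = {c}; FIRST(c) = {c}
FIRST(S) = {c}


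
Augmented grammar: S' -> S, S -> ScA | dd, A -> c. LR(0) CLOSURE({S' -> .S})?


Start: S' -> .S
For each item with dot before a nonterminal B, add B -> .γ for every B-production
Closure: [S' -> .S, S -> .ScA, S -> .dd]


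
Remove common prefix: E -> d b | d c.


Common prefix: 'd'
Factored: E -> d E', E' -> b | c


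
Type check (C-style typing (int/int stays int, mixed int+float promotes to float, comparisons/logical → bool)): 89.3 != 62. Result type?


Operand types: float != int
Rule: comparison yields bool
Result type: bool


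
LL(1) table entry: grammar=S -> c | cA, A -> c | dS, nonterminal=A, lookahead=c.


For [A, c]: 'c' ∈ FIRST(c)
Entry: A -> c


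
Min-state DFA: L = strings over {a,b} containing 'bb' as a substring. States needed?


KMP-style automaton: 2 progress states + 1 absorbing accept = 3
Minimal DFA: 3 states


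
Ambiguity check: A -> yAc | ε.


balanced y^n…c^n: each string has a unique parse
Unambiguous


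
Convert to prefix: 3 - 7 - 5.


left-to-right (same/higher precedence on left): tree is (- (- 3 7) 5)
Prefix: - - 3 7 5


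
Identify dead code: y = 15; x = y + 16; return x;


y is read by x's definition; x is returned
No dead code


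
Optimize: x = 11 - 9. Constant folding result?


11 - 9 = 2 at compile time
Optimized: x = 2


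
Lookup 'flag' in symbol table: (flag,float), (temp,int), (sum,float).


Lookup 'flag' → type float


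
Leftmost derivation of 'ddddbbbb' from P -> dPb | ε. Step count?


Derivation: P => dPb => ddPbb => dddPbbb => ddddPbbbb => ddddbbbb
Steps: 5


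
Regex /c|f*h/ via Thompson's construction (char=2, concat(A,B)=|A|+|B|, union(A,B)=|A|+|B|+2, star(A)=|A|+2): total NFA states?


Syntax tree has 3 char leaf(s), 1 union(s), 1 star(s)
chars contribute 3×2 = 6; each union adds +2; each star adds +2
Total: 6 + 2 + 2 = 10 states


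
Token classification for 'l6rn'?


Pattern: letter/underscore followed by alphanumerics, not a keyword
Type: IDENTIFIER


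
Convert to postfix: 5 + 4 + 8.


Left to right (same or higher precedence on left)
Postfix: 5 4 + 8 +


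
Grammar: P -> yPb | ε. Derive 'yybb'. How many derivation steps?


Derivation: P => yPb => yyPbb => yybb
Steps: 3


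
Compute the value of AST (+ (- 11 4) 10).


Evaluate inner: (- 11 4) = 7
Evaluate root: (+ 7 10) = 17
Result: 17


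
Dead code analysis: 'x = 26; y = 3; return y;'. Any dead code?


x is assigned but never read
Dead: 'x = 26'


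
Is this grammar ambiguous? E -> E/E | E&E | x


'x/x&x' has two parse trees (no precedence encoded between / and &)
Ambiguous


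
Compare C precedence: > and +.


'+' is additive (level 9); '>' is relational (level 7)
Higher level binds tighter
'+' has higher precedence than '>'


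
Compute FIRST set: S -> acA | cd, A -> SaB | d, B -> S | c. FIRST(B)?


Per alternative of B: FIRST(S) = {a, c}; FIRST(c) = {c}
FIRST(B) = {a, c}


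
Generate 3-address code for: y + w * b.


Break into single-operator statements:
t1 = w * b
t2 = y + t1


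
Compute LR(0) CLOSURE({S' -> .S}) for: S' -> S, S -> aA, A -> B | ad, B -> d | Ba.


Start: S' -> .S
For each item with dot before a nonterminal B, add B -> .γ for every B-production
Closure: [S' -> .S, S -> .aA]


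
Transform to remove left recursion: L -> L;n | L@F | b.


Left-recursive alternatives: L;n, L@F; non-recursive: b
Introduce L': L -> bL', L' -> ;nL' | @FL' | ε


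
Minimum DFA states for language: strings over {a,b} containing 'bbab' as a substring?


KMP-style automaton: 4 progress states + 1 absorbing accept = 5
Minimal DFA: 5 states


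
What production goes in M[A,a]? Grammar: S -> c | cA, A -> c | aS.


For [A, a]: 'a' ∈ FIRST(aS)
Entry: A -> aS


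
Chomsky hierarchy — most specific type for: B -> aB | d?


Right-linear: every RHS is a terminal or a terminal followed by one nonterminal
Classification: Type 3 (Regular)


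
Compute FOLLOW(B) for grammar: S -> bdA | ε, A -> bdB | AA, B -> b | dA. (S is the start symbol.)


$ ∈ FOLLOW(S). For each A -> αBβ: add FIRST(β)\{ε} to FOLLOW(B); if β nullable, add FOLLOW(A).
FOLLOW(B) = {$, b}


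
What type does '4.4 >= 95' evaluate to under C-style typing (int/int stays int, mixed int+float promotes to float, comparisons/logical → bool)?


Operand types: float >= int
Rule: comparison yields bool
Result type: bool


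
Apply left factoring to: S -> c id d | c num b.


Common prefix: 'c'
Factored: S -> c S', S' -> id d | num b


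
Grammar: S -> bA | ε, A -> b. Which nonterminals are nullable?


A nonterminal is nullable iff some alternative derives ε (directly, or every symbol in it is nullable)
Nullable: {S}


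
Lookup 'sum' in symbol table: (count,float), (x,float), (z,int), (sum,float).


Lookup 'sum' → type float


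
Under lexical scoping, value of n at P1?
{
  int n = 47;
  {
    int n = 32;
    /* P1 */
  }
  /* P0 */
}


n declared in the same block as P1
n = 32


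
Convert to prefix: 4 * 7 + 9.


left-to-right (same/higher precedence on left): tree is (+ (* 4 7) 9)
Prefix: + * 4 7 9


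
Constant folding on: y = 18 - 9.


18 - 9 = 9 at compile time
Optimized: y = 9


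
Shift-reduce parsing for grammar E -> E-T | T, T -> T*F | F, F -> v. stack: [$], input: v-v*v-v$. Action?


no handle on stack; shift 'v'
Action: shift


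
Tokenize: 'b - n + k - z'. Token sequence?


Scan left to right, longest-match per lexeme
Tokens: ID(b), OP(-), ID(n), OP(+), ID(k), OP(-), ID(z)


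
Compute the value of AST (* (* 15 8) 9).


Evaluate inner: (* 15 8) = 120
Evaluate root: (* 120 9) = 1080
Result: 1080


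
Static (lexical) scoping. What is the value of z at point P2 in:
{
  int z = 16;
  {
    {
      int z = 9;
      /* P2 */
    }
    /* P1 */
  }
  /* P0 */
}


z declared in the same block as P2
z = 9


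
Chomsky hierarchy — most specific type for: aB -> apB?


LHS has context (more than one symbol) and |LHS| ≤ |RHS|
Classification: Type 1 (Context-Sensitive)


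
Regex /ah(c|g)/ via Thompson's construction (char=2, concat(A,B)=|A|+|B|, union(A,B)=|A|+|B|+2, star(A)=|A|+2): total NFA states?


Syntax tree has 4 char leaf(s), 1 union(s), 0 star(s)
chars contribute 4×2 = 8; each union adds +2; each star adds +2
Total: 8 + 2 + 0 = 10 states


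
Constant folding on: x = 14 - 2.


14 - 2 = 12 at compile time
Optimized: x = 12


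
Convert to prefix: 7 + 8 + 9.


left-to-right (same/higher precedence on left): tree is (+ (+ 7 8) 9)
Prefix: + + 7 8 9


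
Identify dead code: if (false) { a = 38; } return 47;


condition is constant false, so the whole block is unreachable
Dead: 'if (false) { a = 38; }'


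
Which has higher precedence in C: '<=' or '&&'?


'<=' is relational (level 7); '&&' is logical AND (level 2)
Higher level binds tighter
'<=' has higher precedence than '&&'


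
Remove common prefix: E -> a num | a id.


Common prefix: 'a'
Factored: E -> a E', E' -> num | id


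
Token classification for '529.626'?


Pattern: digits with a decimal point
Type: FLOAT_LITERAL


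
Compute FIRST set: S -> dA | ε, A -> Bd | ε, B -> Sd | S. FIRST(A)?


Per alternative of A: FIRST(Bd) = {d}; FIRST(ε) = {ε}
FIRST(A) = {d, ε}


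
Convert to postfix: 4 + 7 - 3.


Left to right (same or higher precedence on left)
Postfix: 4 7 + 3 -


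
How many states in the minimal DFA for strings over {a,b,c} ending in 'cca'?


Track the longest suffix of input matching a prefix of 'cca': 4 classes (prefixes of length 0..3)
Minimal DFA: 4 states


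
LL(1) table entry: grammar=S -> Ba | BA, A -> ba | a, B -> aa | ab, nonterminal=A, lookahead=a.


For [A, a]: 'a' ∈ FIRST(a)
Entry: A -> a


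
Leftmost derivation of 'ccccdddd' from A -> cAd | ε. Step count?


Derivation: A => cAd => ccAdd => cccAddd => ccccAdddd => ccccdddd
Steps: 5


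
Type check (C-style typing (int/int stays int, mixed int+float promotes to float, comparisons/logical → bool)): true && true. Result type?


Operand types: bool && bool
Rule: logical operators take bool operands and yield bool
Result type: bool


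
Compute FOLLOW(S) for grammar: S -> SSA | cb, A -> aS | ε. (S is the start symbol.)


$ ∈ FOLLOW(S). For each A -> αBβ: add FIRST(β)\{ε} to FOLLOW(B); if β nullable, add FOLLOW(A).
FOLLOW(S) = {$, a, c}


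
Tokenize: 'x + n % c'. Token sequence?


Scan left to right, longest-match per lexeme
Tokens: ID(x), OP(+), ID(n), OP(%), ID(c)


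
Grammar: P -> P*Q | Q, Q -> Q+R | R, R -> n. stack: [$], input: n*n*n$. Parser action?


no handle on stack; shift 'n'
Action: shift


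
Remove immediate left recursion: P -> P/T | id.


Left-recursive alternatives: P/T; non-recursive: id
Introduce P': P -> idP', P' -> /TP' | ε


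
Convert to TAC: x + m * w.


Break into single-operator statements:
t1 = m * w
t2 = x + t1


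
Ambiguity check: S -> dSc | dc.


balanced d^n…c^n: each string has a unique parse
Unambiguous


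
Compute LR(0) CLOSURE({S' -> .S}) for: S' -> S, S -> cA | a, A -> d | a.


Start: S' -> .S
For each item with dot before a nonterminal B, add B -> .γ for every B-production
Closure: [S' -> .S, S -> .cA, S -> .a]


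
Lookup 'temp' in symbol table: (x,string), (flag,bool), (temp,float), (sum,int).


Lookup 'temp' → type float


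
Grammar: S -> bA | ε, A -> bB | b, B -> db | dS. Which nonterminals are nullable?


A nonterminal is nullable iff some alternative derives ε (directly, or every symbol in it is nullable)
Nullable: {S}


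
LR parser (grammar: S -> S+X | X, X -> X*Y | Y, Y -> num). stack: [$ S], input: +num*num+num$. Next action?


shift '+' to continue S -> S+X
Action: shift


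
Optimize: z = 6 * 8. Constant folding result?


6 * 8 = 48 at compile time
Optimized: z = 48


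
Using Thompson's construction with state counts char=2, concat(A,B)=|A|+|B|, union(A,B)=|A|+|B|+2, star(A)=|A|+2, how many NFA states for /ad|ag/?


Syntax tree has 4 char leaf(s), 1 union(s), 0 star(s)
chars contribute 4×2 = 8; each union adds +2; each star adds +2
Total: 8 + 2 + 0 = 10 states


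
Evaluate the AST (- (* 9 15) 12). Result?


Evaluate inner: (* 9 15) = 135
Evaluate root: (- 135 12) = 123
Result: 123


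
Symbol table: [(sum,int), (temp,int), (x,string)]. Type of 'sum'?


Lookup 'sum' → type int


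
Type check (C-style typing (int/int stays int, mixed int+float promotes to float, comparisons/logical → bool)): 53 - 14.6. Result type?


Operand types: int - float
Rule: mixed int/float promotes to float; int/int stays int
Result type: float


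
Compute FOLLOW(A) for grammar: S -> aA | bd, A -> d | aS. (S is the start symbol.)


$ ∈ FOLLOW(S). For each A -> αBβ: add FIRST(β)\{ε} to FOLLOW(B); if β nullable, add FOLLOW(A).
FOLLOW(A) = {$}


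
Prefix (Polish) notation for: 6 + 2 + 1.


left-to-right (same/higher precedence on left): tree is (+ (+ 6 2) 1)
Prefix: + + 6 2 1


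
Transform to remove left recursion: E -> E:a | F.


Left-recursive alternatives: E:a; non-recursive: F
Introduce E': E -> FE', E' -> :aE' | ε


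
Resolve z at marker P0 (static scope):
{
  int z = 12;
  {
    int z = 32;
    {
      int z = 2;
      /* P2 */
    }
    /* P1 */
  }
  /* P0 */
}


z declared in the same block as P0
z = 12


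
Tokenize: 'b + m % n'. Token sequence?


Scan left to right, longest-match per lexeme
Tokens: ID(b), OP(+), ID(m), OP(%), ID(n)


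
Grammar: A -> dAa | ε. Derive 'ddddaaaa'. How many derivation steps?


Derivation: A => dAa => ddAaa => dddAaaa => ddddAaaaa => ddddaaaa
Steps: 5


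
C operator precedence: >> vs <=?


'>>' is shift (level 8); '<=' is relational (level 7)
Higher level binds tighter
'>>' has higher precedence than '<='


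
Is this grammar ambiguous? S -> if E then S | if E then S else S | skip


dangling else: 'if E then if E then skip else skip' parses two ways
Ambiguous


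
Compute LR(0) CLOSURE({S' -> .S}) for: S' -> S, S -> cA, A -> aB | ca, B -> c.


Start: S' -> .S
For each item with dot before a nonterminal B, add B -> .γ for every B-production
Closure: [S' -> .S, S -> .cA]


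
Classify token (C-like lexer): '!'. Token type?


Pattern: operator symbol
Type: OPERATOR


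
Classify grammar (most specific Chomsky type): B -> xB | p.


Right-linear: every RHS is a terminal or a terminal followed by one nonterminal
Classification: Type 3 (Regular)


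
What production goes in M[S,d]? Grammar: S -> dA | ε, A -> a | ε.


For [S, d]: 'd' ∈ FIRST(dA)
Entry: S -> dA


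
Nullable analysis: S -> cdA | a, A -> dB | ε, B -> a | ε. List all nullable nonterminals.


A nonterminal is nullable iff some alternative derives ε (directly, or every symbol in it is nullable)
Nullable: {A, B}


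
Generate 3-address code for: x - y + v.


Break into single-operator statements:
t1 = x - y
t2 = t1 + v


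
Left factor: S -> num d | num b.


Common prefix: 'num'
Factored: S -> num S', S' -> d | b


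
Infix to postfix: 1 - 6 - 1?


Left to right (same or higher precedence on left)
Postfix: 1 6 - 1 -


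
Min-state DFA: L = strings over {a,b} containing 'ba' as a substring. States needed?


KMP-style automaton: 2 progress states + 1 absorbing accept = 3
Minimal DFA: 3 states


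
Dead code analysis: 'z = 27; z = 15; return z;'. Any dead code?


first assignment to z is overwritten before any read
Dead: 'z = 27'


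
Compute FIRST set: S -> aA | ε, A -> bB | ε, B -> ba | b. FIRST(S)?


Per alternative of S: FIRST(aA) = {a}; FIRST(ε) = {ε}
FIRST(S) = {a, ε}


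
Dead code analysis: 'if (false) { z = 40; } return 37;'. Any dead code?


condition is constant false, so the whole block is unreachable
Dead: 'if (false) { z = 40; }'


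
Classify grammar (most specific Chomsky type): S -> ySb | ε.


Single nonterminal LHS, but y^n b^n is not regular
Classification: Type 2 (Context-Free)


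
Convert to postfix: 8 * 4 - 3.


Left to right (same or higher precedence on left)
Postfix: 8 4 * 3 -


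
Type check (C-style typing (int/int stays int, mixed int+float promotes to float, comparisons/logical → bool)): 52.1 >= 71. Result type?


Operand types: float >= int
Rule: comparison yields bool
Result type: bool


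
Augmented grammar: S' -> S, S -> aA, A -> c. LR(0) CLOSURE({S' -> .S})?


Start: S' -> .S
For each item with dot before a nonterminal B, add B -> .γ for every B-production
Closure: [S' -> .S, S -> .aA]


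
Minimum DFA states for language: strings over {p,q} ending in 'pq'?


Track the longest suffix of input matching a prefix of 'pq': 3 classes (prefixes of length 0..2)
Minimal DFA: 3 states


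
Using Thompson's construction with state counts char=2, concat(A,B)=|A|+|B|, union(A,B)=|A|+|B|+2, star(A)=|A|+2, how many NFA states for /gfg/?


Syntax tree has 3 char leaf(s), 0 union(s), 0 star(s)
chars contribute 3×2 = 6; each union adds +2; each star adds +2
Total: 6 + 0 + 0 = 6 states


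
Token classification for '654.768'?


Pattern: digits with a decimal point
Type: FLOAT_LITERAL


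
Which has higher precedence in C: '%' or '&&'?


'%' is multiplicative (level 10); '&&' is logical AND (level 2)
Higher level binds tighter
'%' has higher precedence than '&&'


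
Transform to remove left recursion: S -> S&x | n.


Left-recursive alternatives: S&x; non-recursive: n
Introduce S': S -> nS', S' -> &xS' | ε


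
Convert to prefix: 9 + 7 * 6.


'*' binds tighter: tree is (+ 9 (* 7 6))
Prefix: + 9 * 7 6


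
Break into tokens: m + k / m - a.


Scan left to right, longest-match per lexeme
Tokens: ID(m), OP(+), ID(k), OP(/), ID(m), OP(-), ID(a)


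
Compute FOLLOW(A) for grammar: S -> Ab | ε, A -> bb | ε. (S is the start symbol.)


$ ∈ FOLLOW(S). For each A -> αBβ: add FIRST(β)\{ε} to FOLLOW(B); if β nullable, add FOLLOW(A).
FOLLOW(A) = {b}


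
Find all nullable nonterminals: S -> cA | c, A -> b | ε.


A nonterminal is nullable iff some alternative derives ε (directly, or every symbol in it is nullable)
Nullable: {A}


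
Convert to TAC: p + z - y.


Break into single-operator statements:
t1 = p + z
t2 = t1 - y


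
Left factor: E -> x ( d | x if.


Common prefix: 'x'
Factored: E -> x E', E' -> ( d | if


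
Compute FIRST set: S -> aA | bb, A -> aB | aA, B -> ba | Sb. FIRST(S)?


Per alternative of S: FIRST(aA) = {a}; FIRST(bb) = {b}
FIRST(S) = {a, b}


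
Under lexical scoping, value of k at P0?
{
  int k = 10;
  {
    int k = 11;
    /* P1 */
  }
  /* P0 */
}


k declared in the same block as P0
k = 10


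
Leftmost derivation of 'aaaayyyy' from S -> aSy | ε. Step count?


Derivation: S => aSy => aaSyy => aaaSyyy => aaaaSyyyy => aaaayyyy
Steps: 5


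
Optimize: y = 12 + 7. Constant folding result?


12 + 7 = 19 at compile time
Optimized: y = 19


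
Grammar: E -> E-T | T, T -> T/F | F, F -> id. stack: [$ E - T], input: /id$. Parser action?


'/' can extend T; shift to build T -> T/F
Action: shift


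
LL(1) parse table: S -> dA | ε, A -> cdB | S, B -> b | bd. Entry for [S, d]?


For [S, d]: 'd' ∈ FIRST(dA)
Entry: S -> dA


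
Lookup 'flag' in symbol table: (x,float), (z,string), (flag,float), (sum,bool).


Lookup 'flag' → type float


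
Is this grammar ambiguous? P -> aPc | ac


balanced a^n…c^n: each string has a unique parse
Unambiguous


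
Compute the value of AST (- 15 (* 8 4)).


Evaluate inner: (* 8 4) = 32
Evaluate root: (- 15 32) = -17
Result: -17


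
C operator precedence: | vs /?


'/' is multiplicative (level 10); '|' is bitwise OR (level 3)
Higher level binds tighter
'/' has higher precedence than '|'


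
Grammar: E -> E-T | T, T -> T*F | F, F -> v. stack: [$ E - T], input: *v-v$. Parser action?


'*' can extend T; shift to build T -> T*F
Action: shift


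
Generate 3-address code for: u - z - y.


Break into single-operator statements:
t1 = u - z
t2 = t1 - y


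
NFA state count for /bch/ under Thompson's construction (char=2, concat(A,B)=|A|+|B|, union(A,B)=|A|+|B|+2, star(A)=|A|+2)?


Syntax tree has 3 char leaf(s), 0 union(s), 0 star(s)
chars contribute 3×2 = 6; each union adds +2; each star adds +2
Total: 6 + 0 + 0 = 6 states


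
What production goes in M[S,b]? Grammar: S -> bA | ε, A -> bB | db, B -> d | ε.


For [S, b]: 'b' ∈ FIRST(bA)
Entry: S -> bA


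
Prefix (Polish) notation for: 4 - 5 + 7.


left-to-right (same/higher precedence on left): tree is (+ (- 4 5) 7)
Prefix: + - 4 5 7


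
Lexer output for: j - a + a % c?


Scan left to right, longest-match per lexeme
Tokens: ID(j), OP(-), ID(a), OP(+), ID(a), OP(%), ID(c)


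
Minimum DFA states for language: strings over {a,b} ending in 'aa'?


Track the longest suffix of input matching a prefix of 'aa': 3 classes (prefixes of length 0..2)
Minimal DFA: 3 states


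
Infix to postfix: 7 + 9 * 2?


* has higher precedence, evaluate 9*2 first
Postfix: 7 9 2 * +


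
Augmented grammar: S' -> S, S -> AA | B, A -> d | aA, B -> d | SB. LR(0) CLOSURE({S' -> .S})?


Start: S' -> .S
For each item with dot before a nonterminal B, add B -> .γ for every B-production
Closure: [S' -> .S, S -> .AA, S -> .B, A -> .d, A -> .aA, B -> .d, B -> .SB]


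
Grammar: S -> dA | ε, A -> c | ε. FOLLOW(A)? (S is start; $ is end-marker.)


$ ∈ FOLLOW(S). For each A -> αBβ: add FIRST(β)\{ε} to FOLLOW(B); if β nullable, add FOLLOW(A).
FOLLOW(A) = {$}


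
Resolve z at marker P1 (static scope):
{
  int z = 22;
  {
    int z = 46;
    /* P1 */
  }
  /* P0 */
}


z declared in the same block as P1
z = 46


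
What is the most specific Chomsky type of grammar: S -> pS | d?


Right-linear: every RHS is a terminal or a terminal followed by one nonterminal
Classification: Type 3 (Regular)


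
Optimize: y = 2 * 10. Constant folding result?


2 * 10 = 20 at compile time
Optimized: y = 20


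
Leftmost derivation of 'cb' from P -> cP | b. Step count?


Derivation: P => cP => cb
Steps: 2


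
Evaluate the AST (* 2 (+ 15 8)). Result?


Evaluate inner: (+ 15 8) = 23
Evaluate root: (* 2 23) = 46
Result: 46


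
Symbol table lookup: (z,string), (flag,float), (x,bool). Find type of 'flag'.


Lookup 'flag' → type float


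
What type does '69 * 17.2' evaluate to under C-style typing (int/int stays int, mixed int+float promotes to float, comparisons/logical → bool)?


Operand types: int * float
Rule: mixed int/float promotes to float; int/int stays int
Result type: float


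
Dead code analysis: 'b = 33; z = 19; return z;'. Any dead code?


b is assigned but never read
Dead: 'b = 33'


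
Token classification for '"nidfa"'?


Pattern: double-quoted sequence
Type: STRING_LITERAL


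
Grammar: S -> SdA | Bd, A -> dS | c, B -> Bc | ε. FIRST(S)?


Per alternative of S: FIRST(SdA) = {c, d}; FIRST(Bd) = {c, d}
FIRST(S) = {c, d}


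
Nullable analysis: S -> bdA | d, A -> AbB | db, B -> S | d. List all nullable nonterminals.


A nonterminal is nullable iff some alternative derives ε (directly, or every symbol in it is nullable)
Nullable: {}


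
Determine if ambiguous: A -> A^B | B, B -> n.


precedence layered via separate nonterminal B: deterministic
Unambiguous


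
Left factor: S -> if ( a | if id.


Common prefix: 'if'
Factored: S -> if S', S' -> ( a | id


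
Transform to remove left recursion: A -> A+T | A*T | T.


Left-recursive alternatives: A+T, A*T; non-recursive: T
Introduce A': A -> TA', A' -> +TA' | *TA' | ε


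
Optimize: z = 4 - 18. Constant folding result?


4 - 18 = -14 at compile time
Optimized: z = -14


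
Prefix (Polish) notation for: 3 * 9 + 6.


left-to-right (same/higher precedence on left): tree is (+ (* 3 9) 6)
Prefix: + * 3 9 6


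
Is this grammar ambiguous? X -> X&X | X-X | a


'a&a-a' has two parse trees (no precedence encoded between & and -)
Ambiguous


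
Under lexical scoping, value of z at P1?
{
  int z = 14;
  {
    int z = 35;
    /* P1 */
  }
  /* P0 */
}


z declared in the same block as P1
z = 35


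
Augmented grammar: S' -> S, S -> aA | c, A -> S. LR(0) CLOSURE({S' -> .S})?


Start: S' -> .S
For each item with dot before a nonterminal B, add B -> .γ for every B-production
Closure: [S' -> .S, S -> .aA, S -> .c]


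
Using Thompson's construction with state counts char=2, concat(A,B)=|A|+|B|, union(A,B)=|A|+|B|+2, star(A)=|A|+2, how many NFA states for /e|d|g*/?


Syntax tree has 3 char leaf(s), 2 union(s), 1 star(s)
chars contribute 3×2 = 6; each union adds +2; each star adds +2
Total: 6 + 4 + 2 = 12 states


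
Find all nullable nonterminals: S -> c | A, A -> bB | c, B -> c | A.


A nonterminal is nullable iff some alternative derives ε (directly, or every symbol in it is nullable)
Nullable: {}


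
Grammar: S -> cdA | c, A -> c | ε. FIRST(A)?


Per alternative of A: FIRST(c) = {c}; FIRST(ε) = {ε}
FIRST(A) = {c, ε}


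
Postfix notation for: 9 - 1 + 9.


Left to right (same or higher precedence on left)
Postfix: 9 1 - 9 +


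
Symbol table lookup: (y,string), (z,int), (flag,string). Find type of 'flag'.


Lookup 'flag' → type string


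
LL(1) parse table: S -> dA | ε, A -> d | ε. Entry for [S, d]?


For [S, d]: 'd' ∈ FIRST(dA)
Entry: S -> dA


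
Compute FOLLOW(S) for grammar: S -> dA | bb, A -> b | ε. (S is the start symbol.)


$ ∈ FOLLOW(S). For each A -> αBβ: add FIRST(β)\{ε} to FOLLOW(B); if β nullable, add FOLLOW(A).
FOLLOW(S) = {$}


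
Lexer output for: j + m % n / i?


Scan left to right, longest-match per lexeme
Tokens: ID(j), OP(+), ID(m), OP(%), ID(n), OP(/), ID(i)


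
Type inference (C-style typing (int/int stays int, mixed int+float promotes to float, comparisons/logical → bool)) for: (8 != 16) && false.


Operand types: bool && bool
Rule: logical operators take bool operands and yield bool
Result type: bool


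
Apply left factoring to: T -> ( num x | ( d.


Common prefix: '('
Factored: T -> ( T', T' -> num x | d


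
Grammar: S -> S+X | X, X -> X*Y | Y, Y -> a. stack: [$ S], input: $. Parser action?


start symbol S on stack, input exhausted
Action: accept


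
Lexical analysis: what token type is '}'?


Pattern: delimiter/punctuation
Type: PUNCTUATION


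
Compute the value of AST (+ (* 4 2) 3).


Evaluate inner: (* 4 2) = 8
Evaluate root: (+ 8 3) = 11
Result: 11


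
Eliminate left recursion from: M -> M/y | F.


Left-recursive alternatives: M/y; non-recursive: F
Introduce M': M -> FM', M' -> /yM' | ε


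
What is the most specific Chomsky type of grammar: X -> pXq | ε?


Single nonterminal LHS, but p^n q^n is not regular
Classification: Type 2 (Context-Free)


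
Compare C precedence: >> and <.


'>>' is shift (level 8); '<' is relational (level 7)
Higher level binds tighter
'>>' has higher precedence than '<'


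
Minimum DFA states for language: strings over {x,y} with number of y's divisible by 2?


Track (count of y) mod 2: states 0..1, accept at 0
Minimal DFA: 2 states


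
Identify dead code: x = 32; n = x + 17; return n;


x is read by n's definition; n is returned
No dead code


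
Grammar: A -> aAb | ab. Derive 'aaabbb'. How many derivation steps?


Derivation: A => aAb => aaAbb => aaabbb
Steps: 3


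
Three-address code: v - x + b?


Break into single-operator statements:
t1 = v - x
t2 = t1 + b


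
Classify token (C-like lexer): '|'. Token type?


Pattern: operator symbol
Type: OPERATOR


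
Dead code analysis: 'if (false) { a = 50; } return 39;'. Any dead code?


condition is constant false, so the whole block is unreachable
Dead: 'if (false) { a = 50; }'


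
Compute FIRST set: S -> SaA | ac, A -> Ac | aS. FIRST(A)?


Per alternative of A: FIRST(Ac) = {a}; FIRST(aS) = {a}
FIRST(A) = {a}


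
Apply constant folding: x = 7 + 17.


7 + 17 = 24 at compile time
Optimized: x = 24


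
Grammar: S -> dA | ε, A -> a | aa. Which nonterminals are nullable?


A nonterminal is nullable iff some alternative derives ε (directly, or every symbol in it is nullable)
Nullable: {S}


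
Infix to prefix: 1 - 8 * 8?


'*' binds tighter: tree is (- 1 (* 8 8))
Prefix: - 1 * 8 8


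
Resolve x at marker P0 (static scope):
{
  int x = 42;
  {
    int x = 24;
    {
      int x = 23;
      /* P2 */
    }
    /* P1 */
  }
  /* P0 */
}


x declared in the same block as P0
x = 42


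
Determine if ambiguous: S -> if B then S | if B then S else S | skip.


dangling else: 'if B then if B then skip else skip' parses two ways
Ambiguous


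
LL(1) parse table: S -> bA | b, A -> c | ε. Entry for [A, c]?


For [A, c]: 'c' ∈ FIRST(c)
Entry: A -> c


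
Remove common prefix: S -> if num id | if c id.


Common prefix: 'if'
Factored: S -> if S', S' -> num id | c id


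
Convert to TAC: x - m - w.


Break into single-operator statements:
t1 = x - m
t2 = t1 - w


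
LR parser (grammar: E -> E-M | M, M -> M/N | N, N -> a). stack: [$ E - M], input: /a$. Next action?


'/' can extend M; shift to build M -> M/N
Action: shift


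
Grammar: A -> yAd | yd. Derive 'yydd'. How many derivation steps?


Derivation: A => yAd => yydd
Steps: 2


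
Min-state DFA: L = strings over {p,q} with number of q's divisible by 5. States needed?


Track (count of q) mod 5: states 0..4, accept at 0
Minimal DFA: 5 states


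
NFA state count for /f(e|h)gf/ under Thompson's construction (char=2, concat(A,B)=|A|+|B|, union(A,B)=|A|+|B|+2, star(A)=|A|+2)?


Syntax tree has 5 char leaf(s), 1 union(s), 0 star(s)
chars contribute 5×2 = 10; each union adds +2; each star adds +2
Total: 10 + 2 + 0 = 12 states
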